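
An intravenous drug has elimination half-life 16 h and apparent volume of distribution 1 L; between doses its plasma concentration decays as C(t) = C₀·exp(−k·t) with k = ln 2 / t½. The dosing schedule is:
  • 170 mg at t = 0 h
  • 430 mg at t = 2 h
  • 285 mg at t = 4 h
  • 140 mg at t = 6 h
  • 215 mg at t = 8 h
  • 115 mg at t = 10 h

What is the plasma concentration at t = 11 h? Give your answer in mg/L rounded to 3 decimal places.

1018.826 mg/L

k = ln 2 / 16 = 0.04332 per h
Dose 1 (170 mg at t=0 h): 170·exp(−0.04332·11) = 105.558 mg/L
Dose 2 (430 mg at t=2 h): 430·exp(−0.04332·9) = 291.165 mg/L
Dose 3 (285 mg at t=4 h): 285·exp(−0.04332·7) = 210.448 mg/L
Dose 4 (140 mg at t=6 h): 140·exp(−0.04332·5) = 112.734 mg/L
Dose 5 (215 mg at t=8 h): 215·exp(−0.04332·3) = 188.797 mg/L
Dose 6 (115 mg at t=10 h): 115·exp(−0.04332·1) = 110.124 mg/L
C(11) = 105.558 + 291.165 + 210.448 + 112.734 + 188.797 + 110.124 = 1018.826 mg/L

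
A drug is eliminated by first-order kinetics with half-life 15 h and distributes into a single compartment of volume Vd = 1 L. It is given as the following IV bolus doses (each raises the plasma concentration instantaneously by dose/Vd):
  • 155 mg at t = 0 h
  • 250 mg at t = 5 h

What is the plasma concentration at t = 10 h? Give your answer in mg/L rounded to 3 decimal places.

296.069 mg/L

k = ln 2 / 15 = 0.04621 per h
Dose 1 (155 mg at t=0 h): 155·exp(−0.04621·10) = 97.644 mg/L
Dose 2 (250 mg at t=5 h): 250·exp(−0.04621·5) = 198.425 mg/L
C(10) = 97.644 + 198.425 = 296.069 mg/L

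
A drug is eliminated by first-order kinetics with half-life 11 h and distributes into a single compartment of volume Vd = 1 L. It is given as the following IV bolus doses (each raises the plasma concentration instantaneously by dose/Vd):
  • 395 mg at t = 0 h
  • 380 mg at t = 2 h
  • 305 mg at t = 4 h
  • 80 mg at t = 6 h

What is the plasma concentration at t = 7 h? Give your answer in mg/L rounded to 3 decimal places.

k = ln 2 / 11 = 0.06301 per h
Dose 1 (395 mg at t=0 h): 395·exp(−0.06301·7) = 254.116 mg/L
Dose 2 (380 mg at t=2 h): 380·exp(−0.06301·5) = 277.301 mg/L
Dose 3 (305 mg at t=4 h): 305·exp(−0.06301·3) = 252.465 mg/L
Dose 4 (80 mg at t=6 h): 80·exp(−0.06301·1) = 75.114 mg/L
C(7) = 254.116 + 277.301 + 252.465 + 75.114 = 858.997 mg/L

858.997 mg/L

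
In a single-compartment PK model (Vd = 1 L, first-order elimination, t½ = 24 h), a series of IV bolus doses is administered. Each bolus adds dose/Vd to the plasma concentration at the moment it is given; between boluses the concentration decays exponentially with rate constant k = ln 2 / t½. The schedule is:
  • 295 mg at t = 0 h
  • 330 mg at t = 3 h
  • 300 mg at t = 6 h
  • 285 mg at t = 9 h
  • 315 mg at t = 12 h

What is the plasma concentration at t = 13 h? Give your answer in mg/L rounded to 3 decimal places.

1254.905 mg/L

k = ln 2 / 24 = 0.02888 per h
Dose 1 (295 mg at t=0 h): 295·exp(−0.02888·13) = 202.658 mg/L
Dose 2 (330 mg at t=3 h): 330·exp(−0.02888·10) = 247.221 mg/L
Dose 3 (300 mg at t=6 h): 300·exp(−0.02888·7) = 245.087 mg/L
Dose 4 (285 mg at t=9 h): 285·exp(−0.02888·4) = 253.906 mg/L
Dose 5 (315 mg at t=12 h): 315·exp(−0.02888·1) = 306.033 mg/L
C(13) = 202.658 + 247.221 + 245.087 + 253.906 + 306.033 = 1254.905 mg/L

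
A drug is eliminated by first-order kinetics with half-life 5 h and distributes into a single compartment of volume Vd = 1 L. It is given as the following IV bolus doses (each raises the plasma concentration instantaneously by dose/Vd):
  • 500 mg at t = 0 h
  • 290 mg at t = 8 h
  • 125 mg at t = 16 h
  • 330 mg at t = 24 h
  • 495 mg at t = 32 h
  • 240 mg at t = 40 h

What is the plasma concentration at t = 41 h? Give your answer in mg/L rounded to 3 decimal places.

390.941 mg/L

k = ln 2 / 5 = 0.13863 per h
Dose 1 (500 mg at t=0 h): 500·exp(−0.13863·41) = 1.700 mg/L
Dose 2 (290 mg at t=8 h): 290·exp(−0.13863·33) = 2.990 mg/L
Dose 3 (125 mg at t=16 h): 125·exp(−0.13863·25) = 3.906 mg/L
Dose 4 (330 mg at t=24 h): 330·exp(−0.13863·17) = 31.262 mg/L
Dose 5 (495 mg at t=32 h): 495·exp(−0.13863·9) = 142.151 mg/L
Dose 6 (240 mg at t=40 h): 240·exp(−0.13863·1) = 208.932 mg/L
C(41) = 1.700 + 2.990 + 3.906 + 31.262 + 142.151 + 208.932 = 390.941 mg/L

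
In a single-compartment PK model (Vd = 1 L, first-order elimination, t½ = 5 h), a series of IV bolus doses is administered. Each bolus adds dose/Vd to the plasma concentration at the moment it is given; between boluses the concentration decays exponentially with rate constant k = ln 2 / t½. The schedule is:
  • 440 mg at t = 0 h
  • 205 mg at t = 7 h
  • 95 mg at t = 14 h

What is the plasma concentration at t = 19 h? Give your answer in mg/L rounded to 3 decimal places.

117.929 mg/L

k = ln 2 / 5 = 0.13863 per h
Dose 1 (440 mg at t=0 h): 440·exp(−0.13863·19) = 31.589 mg/L
Dose 2 (205 mg at t=7 h): 205·exp(−0.13863·12) = 38.840 mg/L
Dose 3 (95 mg at t=14 h): 95·exp(−0.13863·5) = 47.500 mg/L
C(19) = 31.589 + 38.840 + 47.500 = 117.929 mg/L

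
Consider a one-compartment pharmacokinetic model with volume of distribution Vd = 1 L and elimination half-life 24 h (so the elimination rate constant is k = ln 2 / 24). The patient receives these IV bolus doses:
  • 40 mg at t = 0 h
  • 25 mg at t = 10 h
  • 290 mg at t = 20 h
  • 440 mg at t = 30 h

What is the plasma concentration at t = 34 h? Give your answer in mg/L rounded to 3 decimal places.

613.030 mg/L

k = ln 2 / 24 = 0.02888 per h
Dose 1 (40 mg at t=0 h): 40·exp(−0.02888·34) = 14.983 mg/L
Dose 2 (25 mg at t=10 h): 25·exp(−0.02888·24) = 12.500 mg/L
Dose 3 (290 mg at t=20 h): 290·exp(−0.02888·14) = 193.552 mg/L
Dose 4 (440 mg at t=30 h): 440·exp(−0.02888·4) = 391.995 mg/L
C(34) = 14.983 + 12.500 + 193.552 + 391.995 = 613.030 mg/L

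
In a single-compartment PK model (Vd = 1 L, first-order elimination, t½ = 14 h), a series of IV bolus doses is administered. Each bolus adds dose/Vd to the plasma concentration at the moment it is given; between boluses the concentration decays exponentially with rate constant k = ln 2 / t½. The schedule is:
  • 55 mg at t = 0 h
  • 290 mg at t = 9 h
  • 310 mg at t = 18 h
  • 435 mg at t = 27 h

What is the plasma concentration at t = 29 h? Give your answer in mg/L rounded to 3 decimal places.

694.630 mg/L

k = ln 2 / 14 = 0.04951 per h
Dose 1 (55 mg at t=0 h): 55·exp(−0.04951·29) = 13.086 mg/L
Dose 2 (290 mg at t=9 h): 290·exp(−0.04951·20) = 107.735 mg/L
Dose 3 (310 mg at t=18 h): 310·exp(−0.04951·11) = 179.820 mg/L
Dose 4 (435 mg at t=27 h): 435·exp(−0.04951·2) = 393.990 mg/L
C(29) = 13.086 + 107.735 + 179.820 + 393.990 = 694.630 mg/L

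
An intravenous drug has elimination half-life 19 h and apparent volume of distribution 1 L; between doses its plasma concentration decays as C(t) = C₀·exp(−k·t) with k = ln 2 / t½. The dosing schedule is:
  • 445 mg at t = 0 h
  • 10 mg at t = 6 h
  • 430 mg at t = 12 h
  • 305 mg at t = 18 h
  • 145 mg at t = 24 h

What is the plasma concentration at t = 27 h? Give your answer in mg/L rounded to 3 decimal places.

k = ln 2 / 19 = 0.03648 per h
Dose 1 (445 mg at t=0 h): 445·exp(−0.03648·27) = 166.181 mg/L
Dose 2 (10 mg at t=6 h): 10·exp(−0.03648·21) = 4.648 mg/L
Dose 3 (430 mg at t=12 h): 430·exp(−0.03648·15) = 248.779 mg/L
Dose 4 (305 mg at t=18 h): 305·exp(−0.03648·9) = 219.638 mg/L
Dose 5 (145 mg at t=24 h): 145·exp(−0.03648·3) = 129.968 mg/L
C(27) = 166.181 + 4.648 + 248.779 + 219.638 + 129.968 = 769.213 mg/L

769.213 mg/L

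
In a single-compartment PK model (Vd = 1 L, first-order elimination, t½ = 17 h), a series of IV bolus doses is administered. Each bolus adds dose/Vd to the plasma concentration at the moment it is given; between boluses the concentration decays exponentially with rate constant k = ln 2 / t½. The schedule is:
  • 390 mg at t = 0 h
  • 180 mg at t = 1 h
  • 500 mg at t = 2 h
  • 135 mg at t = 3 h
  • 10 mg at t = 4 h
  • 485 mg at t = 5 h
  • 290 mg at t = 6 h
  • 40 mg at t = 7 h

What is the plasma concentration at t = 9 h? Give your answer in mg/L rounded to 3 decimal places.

k = ln 2 / 17 = 0.04077 per h
Dose 1 (390 mg at t=0 h): 390·exp(−0.04077·9) = 270.206 mg/L
Dose 2 (180 mg at t=1 h): 180·exp(−0.04077·8) = 129.901 mg/L
Dose 3 (500 mg at t=2 h): 500·exp(−0.04077·7) = 375.852 mg/L
Dose 4 (135 mg at t=3 h): 135·exp(−0.04077·6) = 105.703 mg/L
Dose 5 (10 mg at t=4 h): 10·exp(−0.04077·5) = 8.156 mg/L
Dose 6 (485 mg at t=5 h): 485·exp(−0.04077·4) = 412.013 mg/L
Dose 7 (290 mg at t=6 h): 290·exp(−0.04077·3) = 256.611 mg/L
Dose 8 (40 mg at t=7 h): 40·exp(−0.04077·2) = 36.868 mg/L
C(9) = 270.206 + 129.901 + 375.852 + 105.703 + 8.156 + 412.013 + 256.611 + 36.868 = 1595.309 mg/L

1595.309 mg/L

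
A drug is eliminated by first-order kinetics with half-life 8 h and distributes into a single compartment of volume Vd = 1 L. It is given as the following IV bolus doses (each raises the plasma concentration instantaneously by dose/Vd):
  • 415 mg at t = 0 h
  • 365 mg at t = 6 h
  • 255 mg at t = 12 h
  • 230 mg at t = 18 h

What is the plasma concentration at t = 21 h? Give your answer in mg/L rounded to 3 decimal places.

k = ln 2 / 8 = 0.08664 per h
Dose 1 (415 mg at t=0 h): 415·exp(−0.08664·21) = 67.274 mg/L
Dose 2 (365 mg at t=6 h): 365·exp(−0.08664·15) = 99.509 mg/L
Dose 3 (255 mg at t=12 h): 255·exp(−0.08664·9) = 116.918 mg/L
Dose 4 (230 mg at t=18 h): 230·exp(−0.08664·3) = 177.354 mg/L
C(21) = 67.274 + 99.509 + 116.918 + 177.354 = 461.055 mg/L

461.055 mg/L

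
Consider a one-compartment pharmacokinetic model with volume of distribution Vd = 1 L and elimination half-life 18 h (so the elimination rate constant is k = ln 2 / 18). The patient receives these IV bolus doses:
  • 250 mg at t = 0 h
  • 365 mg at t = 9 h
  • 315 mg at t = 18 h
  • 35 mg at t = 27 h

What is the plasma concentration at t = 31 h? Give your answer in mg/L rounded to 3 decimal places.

k = ln 2 / 18 = 0.03851 per h
Dose 1 (250 mg at t=0 h): 250·exp(−0.03851·31) = 75.770 mg/L
Dose 2 (365 mg at t=9 h): 365·exp(−0.03851·22) = 156.447 mg/L
Dose 3 (315 mg at t=18 h): 315·exp(−0.03851·13) = 190.941 mg/L
Dose 4 (35 mg at t=27 h): 35·exp(−0.03851·4) = 30.004 mg/L
C(31) = 75.770 + 156.447 + 190.941 + 30.004 = 453.162 mg/L

453.162 mg/L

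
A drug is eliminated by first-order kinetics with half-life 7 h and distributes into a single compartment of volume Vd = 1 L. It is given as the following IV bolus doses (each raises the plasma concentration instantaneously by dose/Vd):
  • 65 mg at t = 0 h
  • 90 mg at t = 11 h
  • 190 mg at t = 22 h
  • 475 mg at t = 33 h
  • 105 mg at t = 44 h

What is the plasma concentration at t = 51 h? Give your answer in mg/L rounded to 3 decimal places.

145.299 mg/L

k = ln 2 / 7 = 0.09902 per h
Dose 1 (65 mg at t=0 h): 65·exp(−0.09902·51) = 0.417 mg/L
Dose 2 (90 mg at t=11 h): 90·exp(−0.09902·40) = 1.714 mg/L
Dose 3 (190 mg at t=22 h): 190·exp(−0.09902·29) = 10.755 mg/L
Dose 4 (475 mg at t=33 h): 475·exp(−0.09902·18) = 79.913 mg/L
Dose 5 (105 mg at t=44 h): 105·exp(−0.09902·7) = 52.500 mg/L
C(51) = 0.417 + 1.714 + 10.755 + 79.913 + 52.500 = 145.299 mg/L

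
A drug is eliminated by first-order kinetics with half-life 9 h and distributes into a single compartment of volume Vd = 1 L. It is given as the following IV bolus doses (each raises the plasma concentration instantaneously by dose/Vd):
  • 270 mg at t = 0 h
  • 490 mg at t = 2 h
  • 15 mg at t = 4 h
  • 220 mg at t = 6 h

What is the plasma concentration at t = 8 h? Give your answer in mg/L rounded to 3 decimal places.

k = ln 2 / 9 = 0.07702 per h
Dose 1 (270 mg at t=0 h): 270·exp(−0.07702·8) = 145.808 mg/L
Dose 2 (490 mg at t=2 h): 490·exp(−0.07702·6) = 308.681 mg/L
Dose 3 (15 mg at t=4 h): 15·exp(−0.07702·4) = 11.023 mg/L
Dose 4 (220 mg at t=6 h): 220·exp(−0.07702·2) = 188.594 mg/L
C(8) = 145.808 + 308.681 + 11.023 + 188.594 = 654.105 mg/L

654.105 mg/L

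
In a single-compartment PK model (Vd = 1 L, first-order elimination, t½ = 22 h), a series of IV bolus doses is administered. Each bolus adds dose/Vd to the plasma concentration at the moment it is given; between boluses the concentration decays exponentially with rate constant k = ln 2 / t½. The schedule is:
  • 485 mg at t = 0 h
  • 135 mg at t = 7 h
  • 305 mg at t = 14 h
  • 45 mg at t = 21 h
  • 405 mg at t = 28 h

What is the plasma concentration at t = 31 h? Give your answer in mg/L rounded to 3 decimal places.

k = ln 2 / 22 = 0.03151 per h
Dose 1 (485 mg at t=0 h): 485·exp(−0.03151·31) = 182.626 mg/L
Dose 2 (135 mg at t=7 h): 135·exp(−0.03151·24) = 63.378 mg/L
Dose 3 (305 mg at t=14 h): 305·exp(−0.03151·17) = 178.520 mg/L
Dose 4 (45 mg at t=21 h): 45·exp(−0.03151·10) = 32.838 mg/L
Dose 5 (405 mg at t=28 h): 405·exp(−0.03151·3) = 368.473 mg/L
C(31) = 182.626 + 63.378 + 178.520 + 32.838 + 368.473 = 825.835 mg/L

825.835 mg/L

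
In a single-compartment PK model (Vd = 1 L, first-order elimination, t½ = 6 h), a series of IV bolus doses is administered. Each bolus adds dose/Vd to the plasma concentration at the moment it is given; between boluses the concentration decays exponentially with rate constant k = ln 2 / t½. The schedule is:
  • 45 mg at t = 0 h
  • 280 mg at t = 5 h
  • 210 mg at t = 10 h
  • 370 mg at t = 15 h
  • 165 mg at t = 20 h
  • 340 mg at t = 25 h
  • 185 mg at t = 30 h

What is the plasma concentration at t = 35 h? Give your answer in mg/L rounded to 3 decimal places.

298.030 mg/L

k = ln 2 / 6 = 0.11552 per h
Dose 1 (45 mg at t=0 h): 45·exp(−0.11552·35) = 0.789 mg/L
Dose 2 (280 mg at t=5 h): 280·exp(−0.11552·30) = 8.750 mg/L
Dose 3 (210 mg at t=10 h): 210·exp(−0.11552·25) = 11.693 mg/L
Dose 4 (370 mg at t=15 h): 370·exp(−0.11552·20) = 36.709 mg/L
Dose 5 (165 mg at t=20 h): 165·exp(−0.11552·15) = 29.168 mg/L
Dose 6 (340 mg at t=25 h): 340·exp(−0.11552·10) = 107.093 mg/L
Dose 7 (185 mg at t=30 h): 185·exp(−0.11552·5) = 103.828 mg/L
C(35) = 0.789 + 8.750 + 11.693 + 36.709 + 29.168 + 107.093 + 103.828 = 298.030 mg/L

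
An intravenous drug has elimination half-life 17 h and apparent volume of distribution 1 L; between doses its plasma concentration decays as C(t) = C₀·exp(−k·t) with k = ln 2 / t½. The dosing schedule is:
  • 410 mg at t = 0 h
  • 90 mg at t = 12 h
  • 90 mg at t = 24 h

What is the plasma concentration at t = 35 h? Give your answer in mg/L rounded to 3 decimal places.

191.111 mg/L

k = ln 2 / 17 = 0.04077 per h
Dose 1 (410 mg at t=0 h): 410·exp(−0.04077·35) = 98.405 mg/L
Dose 2 (90 mg at t=12 h): 90·exp(−0.04077·23) = 35.234 mg/L
Dose 3 (90 mg at t=24 h): 90·exp(−0.04077·11) = 57.472 mg/L
C(35) = 98.405 + 35.234 + 57.472 = 191.111 mg/L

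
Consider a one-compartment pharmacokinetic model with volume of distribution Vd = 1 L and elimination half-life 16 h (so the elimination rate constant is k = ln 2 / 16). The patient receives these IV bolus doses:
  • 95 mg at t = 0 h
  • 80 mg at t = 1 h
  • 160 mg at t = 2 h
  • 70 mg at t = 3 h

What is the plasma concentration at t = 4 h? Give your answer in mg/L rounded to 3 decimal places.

363.888 mg/L

k = ln 2 / 16 = 0.04332 per h
Dose 1 (95 mg at t=0 h): 95·exp(−0.04332·4) = 79.885 mg/L
Dose 2 (80 mg at t=1 h): 80·exp(−0.04332·3) = 70.250 mg/L
Dose 3 (160 mg at t=2 h): 160·exp(−0.04332·2) = 146.721 mg/L
Dose 4 (70 mg at t=3 h): 70·exp(−0.04332·1) = 67.032 mg/L
C(4) = 79.885 + 70.250 + 146.721 + 67.032 = 363.888 mg/L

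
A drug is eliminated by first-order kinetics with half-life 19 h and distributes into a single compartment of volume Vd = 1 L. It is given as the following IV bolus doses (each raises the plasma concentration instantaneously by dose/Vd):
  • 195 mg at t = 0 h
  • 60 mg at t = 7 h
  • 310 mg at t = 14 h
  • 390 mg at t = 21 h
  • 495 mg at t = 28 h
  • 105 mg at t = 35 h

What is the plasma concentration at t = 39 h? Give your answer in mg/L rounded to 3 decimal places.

814.570 mg/L

k = ln 2 / 19 = 0.03648 per h
Dose 1 (195 mg at t=0 h): 195·exp(−0.03648·39) = 47.004 mg/L
Dose 2 (60 mg at t=7 h): 60·exp(−0.03648·32) = 18.670 mg/L
Dose 3 (310 mg at t=14 h): 310·exp(−0.03648·25) = 124.529 mg/L
Dose 4 (390 mg at t=21 h): 390·exp(−0.03648·18) = 202.245 mg/L
Dose 5 (495 mg at t=28 h): 495·exp(−0.03648·11) = 331.379 mg/L
Dose 6 (105 mg at t=35 h): 105·exp(−0.03648·4) = 90.743 mg/L
C(39) = 47.004 + 18.670 + 124.529 + 202.245 + 331.379 + 90.743 = 814.570 mg/L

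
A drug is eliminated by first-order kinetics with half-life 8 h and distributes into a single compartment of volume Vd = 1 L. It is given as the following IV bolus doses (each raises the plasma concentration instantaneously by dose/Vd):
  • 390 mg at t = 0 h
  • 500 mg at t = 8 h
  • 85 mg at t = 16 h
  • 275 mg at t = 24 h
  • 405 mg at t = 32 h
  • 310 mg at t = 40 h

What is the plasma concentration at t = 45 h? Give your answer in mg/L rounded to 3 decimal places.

k = ln 2 / 8 = 0.08664 per h
Dose 1 (390 mg at t=0 h): 390·exp(−0.08664·45) = 7.903 mg/L
Dose 2 (500 mg at t=8 h): 500·exp(−0.08664·37) = 20.263 mg/L
Dose 3 (85 mg at t=16 h): 85·exp(−0.08664·29) = 6.889 mg/L
Dose 4 (275 mg at t=24 h): 275·exp(−0.08664·21) = 44.579 mg/L
Dose 5 (405 mg at t=32 h): 405·exp(−0.08664·13) = 131.305 mg/L
Dose 6 (310 mg at t=40 h): 310·exp(−0.08664·5) = 201.010 mg/L
C(45) = 7.903 + 20.263 + 6.889 + 44.579 + 131.305 + 201.010 = 411.949 mg/L

411.949 mg/L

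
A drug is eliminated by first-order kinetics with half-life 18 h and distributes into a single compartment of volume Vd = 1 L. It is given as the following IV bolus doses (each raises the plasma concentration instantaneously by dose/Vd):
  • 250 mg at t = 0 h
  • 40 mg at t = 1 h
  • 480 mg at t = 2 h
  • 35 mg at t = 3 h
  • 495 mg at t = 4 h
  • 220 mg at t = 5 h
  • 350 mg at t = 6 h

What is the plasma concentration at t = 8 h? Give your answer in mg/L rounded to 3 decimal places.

1568.502 mg/L

k = ln 2 / 18 = 0.03851 per h
Dose 1 (250 mg at t=0 h): 250·exp(−0.03851·8) = 183.717 mg/L
Dose 2 (40 mg at t=1 h): 40·exp(−0.03851·7) = 30.549 mg/L
Dose 3 (480 mg at t=2 h): 480·exp(−0.03851·6) = 380.976 mg/L
Dose 4 (35 mg at t=3 h): 35·exp(−0.03851·5) = 28.870 mg/L
Dose 5 (495 mg at t=4 h): 495·exp(−0.03851·4) = 424.336 mg/L
Dose 6 (220 mg at t=5 h): 220·exp(−0.03851·3) = 195.998 mg/L
Dose 7 (350 mg at t=6 h): 350·exp(−0.03851·2) = 324.056 mg/L
C(8) = 183.717 + 30.549 + 380.976 + 28.870 + 424.336 + 195.998 + 324.056 = 1568.502 mg/L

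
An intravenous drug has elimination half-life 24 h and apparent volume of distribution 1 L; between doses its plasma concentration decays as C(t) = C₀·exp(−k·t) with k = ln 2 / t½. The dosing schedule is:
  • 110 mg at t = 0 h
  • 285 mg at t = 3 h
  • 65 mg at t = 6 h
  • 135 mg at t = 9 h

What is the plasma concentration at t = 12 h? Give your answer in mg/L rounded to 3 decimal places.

k = ln 2 / 24 = 0.02888 per h
Dose 1 (110 mg at t=0 h): 110·exp(−0.02888·12) = 77.782 mg/L
Dose 2 (285 mg at t=3 h): 285·exp(−0.02888·9) = 219.765 mg/L
Dose 3 (65 mg at t=6 h): 65·exp(−0.02888·6) = 54.658 mg/L
Dose 4 (135 mg at t=9 h): 135·exp(−0.02888·3) = 123.796 mg/L
C(12) = 77.782 + 219.765 + 54.658 + 123.796 = 476.001 mg/L

476.001 mg/L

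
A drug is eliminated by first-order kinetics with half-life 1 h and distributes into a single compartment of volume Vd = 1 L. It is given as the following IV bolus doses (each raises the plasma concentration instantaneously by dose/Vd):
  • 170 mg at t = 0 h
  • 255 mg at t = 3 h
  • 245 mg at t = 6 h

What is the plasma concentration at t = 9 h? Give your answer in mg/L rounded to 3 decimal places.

k = ln 2 / 1 = 0.69315 per h
Dose 1 (170 mg at t=0 h): 170·exp(−0.69315·9) = 0.332 mg/L
Dose 2 (255 mg at t=3 h): 255·exp(−0.69315·6) = 3.984 mg/L
Dose 3 (245 mg at t=6 h): 245·exp(−0.69315·3) = 30.625 mg/L
C(9) = 0.332 + 3.984 + 30.625 = 34.941 mg/L

34.941 mg/L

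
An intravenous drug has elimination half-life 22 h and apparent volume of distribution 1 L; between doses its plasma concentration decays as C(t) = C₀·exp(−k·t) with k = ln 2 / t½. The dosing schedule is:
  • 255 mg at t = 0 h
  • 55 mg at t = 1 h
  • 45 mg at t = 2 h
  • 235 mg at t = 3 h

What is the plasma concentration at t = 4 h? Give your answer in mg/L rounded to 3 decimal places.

k = ln 2 / 22 = 0.03151 per h
Dose 1 (255 mg at t=0 h): 255·exp(−0.03151·4) = 224.806 mg/L
Dose 2 (55 mg at t=1 h): 55·exp(−0.03151·3) = 50.040 mg/L
Dose 3 (45 mg at t=2 h): 45·exp(−0.03151·2) = 42.252 mg/L
Dose 4 (235 mg at t=3 h): 235·exp(−0.03151·1) = 227.711 mg/L
C(4) = 224.806 + 50.040 + 42.252 + 227.711 = 544.809 mg/L

544.809 mg/L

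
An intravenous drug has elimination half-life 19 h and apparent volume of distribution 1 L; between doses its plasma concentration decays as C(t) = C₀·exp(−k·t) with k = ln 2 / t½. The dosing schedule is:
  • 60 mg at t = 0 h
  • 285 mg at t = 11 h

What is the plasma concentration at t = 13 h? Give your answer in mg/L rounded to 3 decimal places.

302.287 mg/L

k = ln 2 / 19 = 0.03648 per h
Dose 1 (60 mg at t=0 h): 60·exp(−0.03648·13) = 37.341 mg/L
Dose 2 (285 mg at t=11 h): 285·exp(−0.03648·2) = 264.946 mg/L
C(13) = 37.341 + 264.946 = 302.287 mg/L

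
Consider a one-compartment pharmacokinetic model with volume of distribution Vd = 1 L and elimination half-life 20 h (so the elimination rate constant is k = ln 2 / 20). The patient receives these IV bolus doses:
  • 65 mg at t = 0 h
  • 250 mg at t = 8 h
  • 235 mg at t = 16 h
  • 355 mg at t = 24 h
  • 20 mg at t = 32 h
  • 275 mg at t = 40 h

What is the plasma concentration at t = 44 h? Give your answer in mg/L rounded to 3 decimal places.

605.085 mg/L

k = ln 2 / 20 = 0.03466 per h
Dose 1 (65 mg at t=0 h): 65·exp(−0.03466·44) = 14.146 mg/L
Dose 2 (250 mg at t=8 h): 250·exp(−0.03466·36) = 71.794 mg/L
Dose 3 (235 mg at t=16 h): 235·exp(−0.03466·28) = 89.048 mg/L
Dose 4 (355 mg at t=24 h): 355·exp(−0.03466·20) = 177.500 mg/L
Dose 5 (20 mg at t=32 h): 20·exp(−0.03466·12) = 13.195 mg/L
Dose 6 (275 mg at t=40 h): 275·exp(−0.03466·4) = 239.401 mg/L
C(44) = 14.146 + 71.794 + 89.048 + 177.500 + 13.195 + 239.401 = 605.085 mg/L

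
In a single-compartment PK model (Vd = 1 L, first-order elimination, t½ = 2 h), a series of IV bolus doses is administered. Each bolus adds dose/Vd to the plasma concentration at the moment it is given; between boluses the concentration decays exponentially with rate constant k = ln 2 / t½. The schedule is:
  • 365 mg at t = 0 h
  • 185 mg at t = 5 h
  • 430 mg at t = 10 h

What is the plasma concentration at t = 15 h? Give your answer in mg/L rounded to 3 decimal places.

k = ln 2 / 2 = 0.34657 per h
Dose 1 (365 mg at t=0 h): 365·exp(−0.34657·15) = 2.016 mg/L
Dose 2 (185 mg at t=5 h): 185·exp(−0.34657·10) = 5.781 mg/L
Dose 3 (430 mg at t=10 h): 430·exp(−0.34657·5) = 76.014 mg/L
C(15) = 2.016 + 5.781 + 76.014 = 83.812 mg/L

83.812 mg/L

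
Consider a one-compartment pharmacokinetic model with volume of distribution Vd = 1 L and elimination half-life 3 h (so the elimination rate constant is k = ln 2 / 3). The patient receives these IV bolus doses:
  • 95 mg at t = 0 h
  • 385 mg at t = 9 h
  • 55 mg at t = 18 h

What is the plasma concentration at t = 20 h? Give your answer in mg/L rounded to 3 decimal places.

k = ln 2 / 3 = 0.23105 per h
Dose 1 (95 mg at t=0 h): 95·exp(−0.23105·20) = 0.935 mg/L
Dose 2 (385 mg at t=9 h): 385·exp(−0.23105·11) = 30.317 mg/L
Dose 3 (55 mg at t=18 h): 55·exp(−0.23105·2) = 34.648 mg/L
C(20) = 0.935 + 30.317 + 34.648 = 65.900 mg/L

65.900 mg/L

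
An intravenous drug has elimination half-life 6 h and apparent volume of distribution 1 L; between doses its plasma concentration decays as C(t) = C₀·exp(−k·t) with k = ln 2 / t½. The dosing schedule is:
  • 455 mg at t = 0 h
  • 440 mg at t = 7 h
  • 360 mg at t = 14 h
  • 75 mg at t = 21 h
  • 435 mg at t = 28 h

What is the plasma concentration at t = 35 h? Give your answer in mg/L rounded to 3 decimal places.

265.776 mg/L

k = ln 2 / 6 = 0.11552 per h
Dose 1 (455 mg at t=0 h): 455·exp(−0.11552·35) = 7.980 mg/L
Dose 2 (440 mg at t=7 h): 440·exp(−0.11552·28) = 17.324 mg/L
Dose 3 (360 mg at t=14 h): 360·exp(−0.11552·21) = 31.820 mg/L
Dose 4 (75 mg at t=21 h): 75·exp(−0.11552·14) = 14.882 mg/L
Dose 5 (435 mg at t=28 h): 435·exp(−0.11552·7) = 193.770 mg/L
C(35) = 7.980 + 17.324 + 31.820 + 14.882 + 193.770 = 265.776 mg/L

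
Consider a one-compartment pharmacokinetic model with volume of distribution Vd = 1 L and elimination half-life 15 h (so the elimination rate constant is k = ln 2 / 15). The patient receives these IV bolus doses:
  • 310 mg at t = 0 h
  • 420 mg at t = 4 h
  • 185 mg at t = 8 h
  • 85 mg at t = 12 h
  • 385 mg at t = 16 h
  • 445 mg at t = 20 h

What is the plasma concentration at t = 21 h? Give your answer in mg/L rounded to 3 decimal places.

k = ln 2 / 15 = 0.04621 per h
Dose 1 (310 mg at t=0 h): 310·exp(−0.04621·21) = 117.468 mg/L
Dose 2 (420 mg at t=4 h): 420·exp(−0.04621·17) = 191.462 mg/L
Dose 3 (185 mg at t=8 h): 185·exp(−0.04621·13) = 101.456 mg/L
Dose 4 (85 mg at t=12 h): 85·exp(−0.04621·9) = 56.079 mg/L
Dose 5 (385 mg at t=16 h): 385·exp(−0.04621·5) = 305.575 mg/L
Dose 6 (445 mg at t=20 h): 445·exp(−0.04621·1) = 424.905 mg/L
C(21) = 117.468 + 191.462 + 101.456 + 56.079 + 305.575 + 424.905 = 1196.944 mg/L

1196.944 mg/L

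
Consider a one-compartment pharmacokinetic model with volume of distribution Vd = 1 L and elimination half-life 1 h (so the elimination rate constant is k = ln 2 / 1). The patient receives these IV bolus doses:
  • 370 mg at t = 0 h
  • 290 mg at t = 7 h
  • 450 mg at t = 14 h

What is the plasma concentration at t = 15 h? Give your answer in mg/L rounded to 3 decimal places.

226.144 mg/L

k = ln 2 / 1 = 0.69315 per h
Dose 1 (370 mg at t=0 h): 370·exp(−0.69315·15) = 0.011 mg/L
Dose 2 (290 mg at t=7 h): 290·exp(−0.69315·8) = 1.133 mg/L
Dose 3 (450 mg at t=14 h): 450·exp(−0.69315·1) = 225.000 mg/L
C(15) = 0.011 + 1.133 + 225.000 = 226.144 mg/L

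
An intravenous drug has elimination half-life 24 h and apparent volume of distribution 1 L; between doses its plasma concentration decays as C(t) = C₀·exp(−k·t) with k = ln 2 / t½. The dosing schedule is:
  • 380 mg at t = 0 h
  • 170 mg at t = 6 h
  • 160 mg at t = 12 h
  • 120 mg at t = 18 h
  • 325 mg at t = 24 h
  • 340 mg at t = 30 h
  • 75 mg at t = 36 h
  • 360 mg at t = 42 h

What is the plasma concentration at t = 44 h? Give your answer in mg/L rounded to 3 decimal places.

k = ln 2 / 24 = 0.02888 per h
Dose 1 (380 mg at t=0 h): 380·exp(−0.02888·44) = 106.634 mg/L
Dose 2 (170 mg at t=6 h): 170·exp(−0.02888·38) = 56.731 mg/L
Dose 3 (160 mg at t=12 h): 160·exp(−0.02888·32) = 63.496 mg/L
Dose 4 (120 mg at t=18 h): 120·exp(−0.02888·26) = 56.632 mg/L
Dose 5 (325 mg at t=24 h): 325·exp(−0.02888·20) = 182.400 mg/L
Dose 6 (340 mg at t=30 h): 340·exp(−0.02888·14) = 226.923 mg/L
Dose 7 (75 mg at t=36 h): 75·exp(−0.02888·8) = 59.528 mg/L
Dose 8 (360 mg at t=42 h): 360·exp(−0.02888·2) = 339.795 mg/L
C(44) = 106.634 + 56.731 + 63.496 + 56.632 + 182.400 + 226.923 + 59.528 + 339.795 = 1092.138 mg/L

1092.138 mg/L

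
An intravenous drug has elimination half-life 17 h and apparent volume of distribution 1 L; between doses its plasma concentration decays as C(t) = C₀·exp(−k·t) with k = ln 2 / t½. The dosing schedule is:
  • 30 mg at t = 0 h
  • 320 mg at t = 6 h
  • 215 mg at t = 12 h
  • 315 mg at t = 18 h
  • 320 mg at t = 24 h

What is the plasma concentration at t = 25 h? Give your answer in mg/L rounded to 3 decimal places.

828.840 mg/L

k = ln 2 / 17 = 0.04077 per h
Dose 1 (30 mg at t=0 h): 30·exp(−0.04077·25) = 10.825 mg/L
Dose 2 (320 mg at t=6 h): 320·exp(−0.04077·19) = 147.470 mg/L
Dose 3 (215 mg at t=12 h): 215·exp(−0.04077·13) = 126.543 mg/L
Dose 4 (315 mg at t=18 h): 315·exp(−0.04077·7) = 236.787 mg/L
Dose 5 (320 mg at t=24 h): 320·exp(−0.04077·1) = 307.215 mg/L
C(25) = 10.825 + 147.470 + 126.543 + 236.787 + 307.215 = 828.840 mg/L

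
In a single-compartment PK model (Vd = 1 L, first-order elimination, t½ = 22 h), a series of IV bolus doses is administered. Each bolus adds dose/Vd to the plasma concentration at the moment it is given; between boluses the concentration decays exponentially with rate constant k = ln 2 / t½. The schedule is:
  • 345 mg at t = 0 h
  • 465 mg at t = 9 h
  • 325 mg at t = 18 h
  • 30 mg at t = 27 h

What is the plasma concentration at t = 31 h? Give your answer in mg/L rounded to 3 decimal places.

k = ln 2 / 22 = 0.03151 per h
Dose 1 (345 mg at t=0 h): 345·exp(−0.03151·31) = 129.909 mg/L
Dose 2 (465 mg at t=9 h): 465·exp(−0.03151·22) = 232.500 mg/L
Dose 3 (325 mg at t=18 h): 325·exp(−0.03151·13) = 215.775 mg/L
Dose 4 (30 mg at t=27 h): 30·exp(−0.03151·4) = 26.448 mg/L
C(31) = 129.909 + 232.500 + 215.775 + 26.448 = 604.633 mg/L

604.633 mg/L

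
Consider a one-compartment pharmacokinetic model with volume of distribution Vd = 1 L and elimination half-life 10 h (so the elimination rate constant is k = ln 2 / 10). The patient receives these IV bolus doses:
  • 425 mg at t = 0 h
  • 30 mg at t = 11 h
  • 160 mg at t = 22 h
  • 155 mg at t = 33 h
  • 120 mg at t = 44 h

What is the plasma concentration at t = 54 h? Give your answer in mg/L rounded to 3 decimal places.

125.154 mg/L

k = ln 2 / 10 = 0.06931 per h
Dose 1 (425 mg at t=0 h): 425·exp(−0.06931·54) = 10.065 mg/L
Dose 2 (30 mg at t=11 h): 30·exp(−0.06931·43) = 1.523 mg/L
Dose 3 (160 mg at t=22 h): 160·exp(−0.06931·32) = 17.411 mg/L
Dose 4 (155 mg at t=33 h): 155·exp(−0.06931·21) = 36.155 mg/L
Dose 5 (120 mg at t=44 h): 120·exp(−0.06931·10) = 60.000 mg/L
C(54) = 10.065 + 1.523 + 17.411 + 36.155 + 60.000 = 125.154 mg/L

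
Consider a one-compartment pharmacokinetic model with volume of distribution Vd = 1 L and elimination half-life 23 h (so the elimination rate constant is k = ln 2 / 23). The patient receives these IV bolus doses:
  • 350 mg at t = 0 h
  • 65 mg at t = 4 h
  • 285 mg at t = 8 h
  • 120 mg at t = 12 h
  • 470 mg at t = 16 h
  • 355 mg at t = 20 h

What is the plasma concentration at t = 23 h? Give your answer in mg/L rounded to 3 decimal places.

1184.078 mg/L

k = ln 2 / 23 = 0.03014 per h
Dose 1 (350 mg at t=0 h): 350·exp(−0.03014·23) = 175.000 mg/L
Dose 2 (65 mg at t=4 h): 65·exp(−0.03014·19) = 36.664 mg/L
Dose 3 (285 mg at t=8 h): 285·exp(−0.03014·15) = 181.351 mg/L
Dose 4 (120 mg at t=12 h): 120·exp(−0.03014·11) = 86.141 mg/L
Dose 5 (470 mg at t=16 h): 470·exp(−0.03014·7) = 380.610 mg/L
Dose 6 (355 mg at t=20 h): 355·exp(−0.03014·3) = 324.312 mg/L
C(23) = 175.000 + 36.664 + 181.351 + 86.141 + 380.610 + 324.312 = 1184.078 mg/L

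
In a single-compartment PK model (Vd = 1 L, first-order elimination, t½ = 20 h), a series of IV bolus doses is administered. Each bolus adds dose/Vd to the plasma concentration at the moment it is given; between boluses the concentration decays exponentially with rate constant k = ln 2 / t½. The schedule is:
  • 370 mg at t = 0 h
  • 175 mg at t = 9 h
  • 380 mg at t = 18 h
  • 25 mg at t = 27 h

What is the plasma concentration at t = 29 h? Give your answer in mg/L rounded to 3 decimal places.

k = ln 2 / 20 = 0.03466 per h
Dose 1 (370 mg at t=0 h): 370·exp(−0.03466·29) = 135.428 mg/L
Dose 2 (175 mg at t=9 h): 175·exp(−0.03466·20) = 87.500 mg/L
Dose 3 (380 mg at t=18 h): 380·exp(−0.03466·11) = 259.548 mg/L
Dose 4 (25 mg at t=27 h): 25·exp(−0.03466·2) = 23.326 mg/L
C(29) = 135.428 + 87.500 + 259.548 + 23.326 = 505.801 mg/L

505.801 mg/L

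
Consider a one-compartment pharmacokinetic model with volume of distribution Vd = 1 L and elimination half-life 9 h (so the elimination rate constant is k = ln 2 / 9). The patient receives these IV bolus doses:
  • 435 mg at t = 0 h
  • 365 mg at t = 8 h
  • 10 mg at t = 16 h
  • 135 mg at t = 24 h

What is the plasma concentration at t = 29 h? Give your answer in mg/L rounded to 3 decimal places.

214.565 mg/L

k = ln 2 / 9 = 0.07702 per h
Dose 1 (435 mg at t=0 h): 435·exp(−0.07702·29) = 46.613 mg/L
Dose 2 (365 mg at t=8 h): 365·exp(−0.07702·21) = 72.425 mg/L
Dose 3 (10 mg at t=16 h): 10·exp(−0.07702·13) = 3.674 mg/L
Dose 4 (135 mg at t=24 h): 135·exp(−0.07702·5) = 91.853 mg/L
C(29) = 46.613 + 72.425 + 3.674 + 91.853 = 214.565 mg/L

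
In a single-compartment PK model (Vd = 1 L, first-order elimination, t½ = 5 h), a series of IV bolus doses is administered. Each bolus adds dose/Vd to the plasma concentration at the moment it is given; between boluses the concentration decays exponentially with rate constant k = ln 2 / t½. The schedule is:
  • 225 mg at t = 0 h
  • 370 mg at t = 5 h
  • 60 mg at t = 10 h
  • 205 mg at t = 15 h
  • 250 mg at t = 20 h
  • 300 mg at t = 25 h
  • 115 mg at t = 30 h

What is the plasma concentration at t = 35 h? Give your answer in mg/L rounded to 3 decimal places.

k = ln 2 / 5 = 0.13863 per h
Dose 1 (225 mg at t=0 h): 225·exp(−0.13863·35) = 1.758 mg/L
Dose 2 (370 mg at t=5 h): 370·exp(−0.13863·30) = 5.781 mg/L
Dose 3 (60 mg at t=10 h): 60·exp(−0.13863·25) = 1.875 mg/L
Dose 4 (205 mg at t=15 h): 205·exp(−0.13863·20) = 12.812 mg/L
Dose 5 (250 mg at t=20 h): 250·exp(−0.13863·15) = 31.250 mg/L
Dose 6 (300 mg at t=25 h): 300·exp(−0.13863·10) = 75.000 mg/L
Dose 7 (115 mg at t=30 h): 115·exp(−0.13863·5) = 57.500 mg/L
C(35) = 1.758 + 5.781 + 1.875 + 12.812 + 31.250 + 75.000 + 57.500 = 185.977 mg/L

185.977 mg/L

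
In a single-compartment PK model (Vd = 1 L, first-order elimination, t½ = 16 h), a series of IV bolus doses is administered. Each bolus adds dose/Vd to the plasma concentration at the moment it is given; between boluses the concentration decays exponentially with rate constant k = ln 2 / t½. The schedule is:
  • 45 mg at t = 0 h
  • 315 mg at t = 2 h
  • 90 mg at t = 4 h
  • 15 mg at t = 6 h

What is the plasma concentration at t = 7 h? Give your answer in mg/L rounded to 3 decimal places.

k = ln 2 / 16 = 0.04332 per h
Dose 1 (45 mg at t=0 h): 45·exp(−0.04332·7) = 33.229 mg/L
Dose 2 (315 mg at t=2 h): 315·exp(−0.04332·5) = 253.652 mg/L
Dose 3 (90 mg at t=4 h): 90·exp(−0.04332·3) = 79.031 mg/L
Dose 4 (15 mg at t=6 h): 15·exp(−0.04332·1) = 14.364 mg/L
C(7) = 33.229 + 253.652 + 79.031 + 14.364 = 380.276 mg/L

380.276 mg/L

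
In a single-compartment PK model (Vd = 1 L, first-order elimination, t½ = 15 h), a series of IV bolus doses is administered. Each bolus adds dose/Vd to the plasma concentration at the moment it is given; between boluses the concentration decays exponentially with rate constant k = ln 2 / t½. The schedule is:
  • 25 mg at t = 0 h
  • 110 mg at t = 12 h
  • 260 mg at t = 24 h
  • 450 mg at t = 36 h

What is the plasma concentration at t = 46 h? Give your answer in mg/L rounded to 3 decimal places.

403.398 mg/L

k = ln 2 / 15 = 0.04621 per h
Dose 1 (25 mg at t=0 h): 25·exp(−0.04621·46) = 2.984 mg/L
Dose 2 (110 mg at t=12 h): 110·exp(−0.04621·34) = 22.859 mg/L
Dose 3 (260 mg at t=24 h): 260·exp(−0.04621·22) = 94.073 mg/L
Dose 4 (450 mg at t=36 h): 450·exp(−0.04621·10) = 283.482 mg/L
C(46) = 2.984 + 22.859 + 94.073 + 283.482 = 403.398 mg/L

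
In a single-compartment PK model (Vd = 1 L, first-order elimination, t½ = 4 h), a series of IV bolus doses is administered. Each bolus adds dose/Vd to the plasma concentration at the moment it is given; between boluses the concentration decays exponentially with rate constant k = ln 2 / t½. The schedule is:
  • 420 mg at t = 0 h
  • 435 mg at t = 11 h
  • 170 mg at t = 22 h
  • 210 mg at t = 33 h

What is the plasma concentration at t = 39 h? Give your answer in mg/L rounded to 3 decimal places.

87.067 mg/L

k = ln 2 / 4 = 0.17329 per h
Dose 1 (420 mg at t=0 h): 420·exp(−0.17329·39) = 0.488 mg/L
Dose 2 (435 mg at t=11 h): 435·exp(−0.17329·28) = 3.398 mg/L
Dose 3 (170 mg at t=22 h): 170·exp(−0.17329·17) = 8.935 mg/L
Dose 4 (210 mg at t=33 h): 210·exp(−0.17329·6) = 74.246 mg/L
C(39) = 0.488 + 3.398 + 8.935 + 74.246 = 87.067 mg/L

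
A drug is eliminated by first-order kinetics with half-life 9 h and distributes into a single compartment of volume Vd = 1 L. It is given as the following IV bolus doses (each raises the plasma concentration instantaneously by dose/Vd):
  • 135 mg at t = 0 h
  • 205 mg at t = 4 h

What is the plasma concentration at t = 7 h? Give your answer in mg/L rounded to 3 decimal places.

241.449 mg/L

k = ln 2 / 9 = 0.07702 per h
Dose 1 (135 mg at t=0 h): 135·exp(−0.07702·7) = 78.741 mg/L
Dose 2 (205 mg at t=4 h): 205·exp(−0.07702·3) = 162.709 mg/L
C(7) = 78.741 + 162.709 = 241.449 mg/L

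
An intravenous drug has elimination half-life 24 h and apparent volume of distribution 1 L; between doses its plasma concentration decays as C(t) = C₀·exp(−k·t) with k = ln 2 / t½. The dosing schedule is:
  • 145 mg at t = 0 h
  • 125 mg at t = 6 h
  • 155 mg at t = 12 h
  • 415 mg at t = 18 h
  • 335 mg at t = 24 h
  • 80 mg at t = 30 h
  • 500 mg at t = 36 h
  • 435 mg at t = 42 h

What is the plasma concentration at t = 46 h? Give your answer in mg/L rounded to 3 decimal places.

k = ln 2 / 24 = 0.02888 per h
Dose 1 (145 mg at t=0 h): 145·exp(−0.02888·46) = 38.406 mg/L
Dose 2 (125 mg at t=6 h): 125·exp(−0.02888·40) = 39.373 mg/L
Dose 3 (155 mg at t=12 h): 155·exp(−0.02888·34) = 58.059 mg/L
Dose 4 (415 mg at t=18 h): 415·exp(−0.02888·28) = 184.861 mg/L
Dose 5 (335 mg at t=24 h): 335·exp(−0.02888·22) = 177.460 mg/L
Dose 6 (80 mg at t=30 h): 80·exp(−0.02888·16) = 50.397 mg/L
Dose 7 (500 mg at t=36 h): 500·exp(−0.02888·10) = 374.577 mg/L
Dose 8 (435 mg at t=42 h): 435·exp(−0.02888·4) = 387.541 mg/L
C(46) = 38.406 + 39.373 + 58.059 + 184.861 + 177.460 + 50.397 + 374.577 + 387.541 = 1310.674 mg/L

1310.674 mg/L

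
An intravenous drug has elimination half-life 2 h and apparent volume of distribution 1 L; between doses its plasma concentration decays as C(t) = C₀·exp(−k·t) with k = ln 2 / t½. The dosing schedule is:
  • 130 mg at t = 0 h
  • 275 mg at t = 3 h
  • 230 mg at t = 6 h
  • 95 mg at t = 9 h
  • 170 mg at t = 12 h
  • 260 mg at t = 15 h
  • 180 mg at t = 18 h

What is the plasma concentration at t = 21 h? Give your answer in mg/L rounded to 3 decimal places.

107.034 mg/L

k = ln 2 / 2 = 0.34657 per h
Dose 1 (130 mg at t=0 h): 130·exp(−0.34657·21) = 0.090 mg/L
Dose 2 (275 mg at t=3 h): 275·exp(−0.34657·18) = 0.537 mg/L
Dose 3 (230 mg at t=6 h): 230·exp(−0.34657·15) = 1.271 mg/L
Dose 4 (95 mg at t=9 h): 95·exp(−0.34657·12) = 1.484 mg/L
Dose 5 (170 mg at t=12 h): 170·exp(−0.34657·9) = 7.513 mg/L
Dose 6 (260 mg at t=15 h): 260·exp(−0.34657·6) = 32.500 mg/L
Dose 7 (180 mg at t=18 h): 180·exp(−0.34657·3) = 63.640 mg/L
C(21) = 0.090 + 0.537 + 1.271 + 1.484 + 7.513 + 32.500 + 63.640 = 107.034 mg/L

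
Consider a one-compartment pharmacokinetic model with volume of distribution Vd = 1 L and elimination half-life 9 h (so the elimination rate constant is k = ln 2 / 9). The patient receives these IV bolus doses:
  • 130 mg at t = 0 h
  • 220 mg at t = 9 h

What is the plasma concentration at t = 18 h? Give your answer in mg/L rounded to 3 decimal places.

142.500 mg/L

k = ln 2 / 9 = 0.07702 per h
Dose 1 (130 mg at t=0 h): 130·exp(−0.07702·18) = 32.500 mg/L
Dose 2 (220 mg at t=9 h): 220·exp(−0.07702·9) = 110.000 mg/L
C(18) = 32.500 + 110.000 = 142.500 mg/L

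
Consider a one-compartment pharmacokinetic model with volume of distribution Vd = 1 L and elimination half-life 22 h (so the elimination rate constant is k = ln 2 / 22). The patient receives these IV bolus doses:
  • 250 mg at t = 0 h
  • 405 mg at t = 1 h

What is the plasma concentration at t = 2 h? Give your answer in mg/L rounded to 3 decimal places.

k = ln 2 / 22 = 0.03151 per h
Dose 1 (250 mg at t=0 h): 250·exp(−0.03151·2) = 234.733 mg/L
Dose 2 (405 mg at t=1 h): 405·exp(−0.03151·1) = 392.439 mg/L
C(2) = 234.733 + 392.439 = 627.171 mg/L

627.171 mg/L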